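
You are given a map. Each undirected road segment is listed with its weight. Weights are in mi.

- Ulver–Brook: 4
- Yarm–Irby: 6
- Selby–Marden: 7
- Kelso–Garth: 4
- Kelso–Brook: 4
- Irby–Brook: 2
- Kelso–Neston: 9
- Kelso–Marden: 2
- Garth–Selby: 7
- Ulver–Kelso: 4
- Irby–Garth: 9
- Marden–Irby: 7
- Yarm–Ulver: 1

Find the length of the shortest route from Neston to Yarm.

14 mi

Candidate routes:
Neston - Kelso - Brook - Ulver - Yarm: 9+4+4+1 = 18
Neston - Kelso - Ulver - Yarm: 9+4+1 = 14
The minimum is 14 mi via Neston - Kelso - Ulver - Yarm.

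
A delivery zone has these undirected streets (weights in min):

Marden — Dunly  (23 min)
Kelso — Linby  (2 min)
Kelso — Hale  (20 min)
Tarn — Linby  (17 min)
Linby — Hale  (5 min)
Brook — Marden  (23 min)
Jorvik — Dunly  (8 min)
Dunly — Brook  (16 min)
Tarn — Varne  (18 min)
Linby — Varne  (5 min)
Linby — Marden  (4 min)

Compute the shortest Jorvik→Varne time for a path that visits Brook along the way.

Best Jorvik to Brook: Jorvik → Dunly → Brook costing 24
Shortest Brook→Varne: Brook → Marden → Linby → Varne = 32
Total via Brook: 24 + 32 = 56 min.

56 min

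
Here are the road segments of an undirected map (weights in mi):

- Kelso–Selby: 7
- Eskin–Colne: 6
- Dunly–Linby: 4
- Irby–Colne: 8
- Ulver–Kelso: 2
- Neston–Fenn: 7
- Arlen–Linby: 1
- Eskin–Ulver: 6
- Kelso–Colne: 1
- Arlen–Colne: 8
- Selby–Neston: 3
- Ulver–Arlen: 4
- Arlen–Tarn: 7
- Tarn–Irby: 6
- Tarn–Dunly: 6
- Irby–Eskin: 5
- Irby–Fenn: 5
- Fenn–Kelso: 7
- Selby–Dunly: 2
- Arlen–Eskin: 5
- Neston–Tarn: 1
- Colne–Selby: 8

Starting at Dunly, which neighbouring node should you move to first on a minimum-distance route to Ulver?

Linby

Enumerating some paths:
Dunly–Selby–Kelso–Ulver: 2+7+2 = 11
Dunly–Linby–Arlen–Colne–Kelso–Ulver: 4+1+8+1+2 = 16
Dunly–Linby–Arlen–Ulver: 4+1+4 = 9
Dunly–Selby–Colne–Kelso–Ulver: 2+8+1+2 = 13
Cheapest is Dunly–Linby–Arlen–Ulver at 9 mi.
So from Dunly the first move is to Linby.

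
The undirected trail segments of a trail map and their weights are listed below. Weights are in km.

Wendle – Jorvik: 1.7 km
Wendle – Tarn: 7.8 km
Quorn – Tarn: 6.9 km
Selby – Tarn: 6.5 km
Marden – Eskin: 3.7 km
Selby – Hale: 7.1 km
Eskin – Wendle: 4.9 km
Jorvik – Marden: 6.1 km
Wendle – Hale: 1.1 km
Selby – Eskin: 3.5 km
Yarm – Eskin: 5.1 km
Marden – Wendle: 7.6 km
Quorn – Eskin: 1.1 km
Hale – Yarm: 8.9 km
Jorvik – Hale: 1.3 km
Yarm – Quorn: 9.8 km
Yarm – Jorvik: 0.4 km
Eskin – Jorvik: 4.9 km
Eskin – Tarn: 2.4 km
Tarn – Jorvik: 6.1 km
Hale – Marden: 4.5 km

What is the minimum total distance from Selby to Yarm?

Enumerating some paths:
Selby - Hale - Jorvik - Yarm: 7.1+1.3+0.4 = 8.8
Selby - Eskin - Jorvik - Yarm: 3.5+4.9+0.4 = 8.8
Selby - Eskin - Yarm: 3.5+5.1 = 8.6
Cheapest is Selby - Eskin - Yarm at 8.6 km.

8.6 km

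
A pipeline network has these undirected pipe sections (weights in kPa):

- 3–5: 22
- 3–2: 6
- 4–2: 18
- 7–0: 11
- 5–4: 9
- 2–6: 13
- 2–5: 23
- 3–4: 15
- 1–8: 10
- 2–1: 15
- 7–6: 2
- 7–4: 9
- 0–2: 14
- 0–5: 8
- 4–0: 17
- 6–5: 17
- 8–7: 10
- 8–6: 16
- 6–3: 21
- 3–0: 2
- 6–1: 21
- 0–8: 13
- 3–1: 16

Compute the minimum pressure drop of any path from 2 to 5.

16 kPa

Candidate routes:
2 → 5: 23 = 23
2 → 3 → 0 → 5: 6+2+8 = 16
2 → 0 → 5: 14+8 = 22
The minimum is 16 kPa via 2 → 3 → 0 → 5.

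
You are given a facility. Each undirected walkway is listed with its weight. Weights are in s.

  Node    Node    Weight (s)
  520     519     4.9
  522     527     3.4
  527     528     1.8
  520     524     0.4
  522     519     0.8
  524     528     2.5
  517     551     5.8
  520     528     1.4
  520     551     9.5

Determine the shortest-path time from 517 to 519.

20.2 s

Enumerating some paths:
517 → 551 → 520 → 519: 5.8+9.5+4.9 = 20.2
517 → 551 → 520 → 528 → 527 → 522 → 519: 5.8+9.5+1.4+1.8+3.4+0.8 = 22.7
Cheapest is 517 → 551 → 520 → 519 at 20.2 s.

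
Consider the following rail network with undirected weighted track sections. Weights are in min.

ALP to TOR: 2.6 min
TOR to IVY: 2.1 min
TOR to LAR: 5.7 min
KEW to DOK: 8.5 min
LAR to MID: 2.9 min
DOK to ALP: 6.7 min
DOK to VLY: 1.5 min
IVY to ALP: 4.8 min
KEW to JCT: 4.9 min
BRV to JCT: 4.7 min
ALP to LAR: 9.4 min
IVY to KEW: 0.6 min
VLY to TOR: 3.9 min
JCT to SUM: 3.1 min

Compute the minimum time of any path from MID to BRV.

20.9 min

Running Dijkstra from MID:
MID: 0
LAR: 2.9  (via MID)
TOR: 8.6  (via LAR)
IVY: 10.7  (via TOR)
ALP: 11.2  (via TOR)
KEW: 11.3  (via IVY)
VLY: 12.5  (via TOR)
DOK: 14  (via VLY)
JCT: 16.2  (via KEW)
SUM: 19.3  (via JCT)
BRV: 20.9  (via JCT)
Shortest route: MID → LAR → TOR → IVY → KEW → JCT → BRV = 20.9 min.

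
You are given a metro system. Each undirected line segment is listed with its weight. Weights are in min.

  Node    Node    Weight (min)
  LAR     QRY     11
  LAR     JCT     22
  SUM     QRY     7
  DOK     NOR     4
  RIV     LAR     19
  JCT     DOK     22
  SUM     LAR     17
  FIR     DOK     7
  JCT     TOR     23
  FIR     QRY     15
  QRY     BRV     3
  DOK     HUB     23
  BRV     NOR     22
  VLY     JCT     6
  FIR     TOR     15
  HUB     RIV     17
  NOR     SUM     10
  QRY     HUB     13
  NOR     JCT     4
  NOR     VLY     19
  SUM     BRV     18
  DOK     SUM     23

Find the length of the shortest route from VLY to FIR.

21 min

Running Dijkstra from VLY:
VLY: 0
JCT: 6  (via VLY)
NOR: 10  (via JCT)
DOK: 14  (via NOR)
SUM: 20  (via NOR)
FIR: 21  (via DOK)
Shortest route: VLY–JCT–NOR–DOK–FIR = 21 min.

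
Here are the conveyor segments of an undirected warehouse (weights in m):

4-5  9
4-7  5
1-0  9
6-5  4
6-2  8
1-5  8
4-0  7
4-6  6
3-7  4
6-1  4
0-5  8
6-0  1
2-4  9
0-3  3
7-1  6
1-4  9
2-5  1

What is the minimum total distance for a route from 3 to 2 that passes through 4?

18 m

Shortest 3→4: 3–7–4 = 9
Shortest 4→2: 4–2 = 9
Total via 4: 9 + 9 = 18 m.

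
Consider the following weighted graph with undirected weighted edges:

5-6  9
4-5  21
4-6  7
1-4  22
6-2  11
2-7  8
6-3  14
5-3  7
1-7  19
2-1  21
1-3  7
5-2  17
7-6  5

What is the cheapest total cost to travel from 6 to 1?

Running Dijkstra from 6:
6: 0
7: 5  (via 6)
4: 7  (via 6)
5: 9  (via 6)
2: 11  (via 6)
3: 14  (via 6)
1: 21  (via 3)
Shortest route: 6 → 3 → 1 = 21.

21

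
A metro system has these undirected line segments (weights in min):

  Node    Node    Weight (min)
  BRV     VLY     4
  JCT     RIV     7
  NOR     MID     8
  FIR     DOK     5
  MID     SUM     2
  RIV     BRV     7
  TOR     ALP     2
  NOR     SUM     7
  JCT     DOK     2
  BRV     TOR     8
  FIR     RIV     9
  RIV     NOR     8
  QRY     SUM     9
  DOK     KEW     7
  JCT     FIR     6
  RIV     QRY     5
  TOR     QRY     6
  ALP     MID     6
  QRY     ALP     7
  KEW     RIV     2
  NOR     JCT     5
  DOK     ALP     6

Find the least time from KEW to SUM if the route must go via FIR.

29 min

Shortest KEW→FIR: KEW–RIV–FIR = 11
Shortest FIR→SUM: FIR–JCT–NOR–SUM = 18
Total via FIR: 11 + 18 = 29 min.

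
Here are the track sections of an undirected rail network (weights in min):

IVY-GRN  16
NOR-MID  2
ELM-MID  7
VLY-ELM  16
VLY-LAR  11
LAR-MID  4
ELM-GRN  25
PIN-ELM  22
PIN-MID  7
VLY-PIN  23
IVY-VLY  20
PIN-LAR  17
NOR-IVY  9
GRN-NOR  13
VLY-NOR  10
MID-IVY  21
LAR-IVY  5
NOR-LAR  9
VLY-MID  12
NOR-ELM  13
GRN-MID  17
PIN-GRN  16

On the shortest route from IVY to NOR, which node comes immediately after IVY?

NOR

Candidate routes:
IVY → LAR → MID → NOR: 5+4+2 = 11
IVY → NOR: 9 = 9
Cheapest is IVY → NOR at 9 min.
So from IVY the first move is to NOR.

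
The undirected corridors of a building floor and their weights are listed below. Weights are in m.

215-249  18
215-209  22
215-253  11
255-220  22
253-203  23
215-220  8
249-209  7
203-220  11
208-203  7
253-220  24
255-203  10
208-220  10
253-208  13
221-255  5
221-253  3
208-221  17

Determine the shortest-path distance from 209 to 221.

Compare a few routes:
209–215–220–208–253–221: 22+8+10+13+3 = 56
209–215–220–203–255–221: 22+8+11+10+5 = 56
209–249–215–253–221: 7+18+11+3 = 39
209–215–253–221: 22+11+3 = 36
Cheapest is 209–215–253–221 at 36 m.

36 m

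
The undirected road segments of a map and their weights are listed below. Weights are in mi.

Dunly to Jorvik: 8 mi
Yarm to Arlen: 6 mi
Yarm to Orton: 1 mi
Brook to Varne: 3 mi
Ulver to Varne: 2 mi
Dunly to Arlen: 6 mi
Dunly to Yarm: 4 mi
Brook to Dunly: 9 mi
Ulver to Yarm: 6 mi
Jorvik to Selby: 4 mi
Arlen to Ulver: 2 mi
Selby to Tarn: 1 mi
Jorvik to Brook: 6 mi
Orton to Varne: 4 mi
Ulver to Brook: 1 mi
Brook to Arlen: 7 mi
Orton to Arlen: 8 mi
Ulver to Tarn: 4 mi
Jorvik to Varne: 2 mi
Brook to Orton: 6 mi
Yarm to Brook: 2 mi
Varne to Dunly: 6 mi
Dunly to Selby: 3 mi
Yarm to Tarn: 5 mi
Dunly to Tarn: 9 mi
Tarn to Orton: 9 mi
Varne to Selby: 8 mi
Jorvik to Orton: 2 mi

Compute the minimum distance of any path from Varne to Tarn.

6 mi

Shortest distances from Varne:
Varne: 0
Jorvik: 2  (via Varne)
Ulver: 2  (via Varne)
Brook: 3  (via Varne)
Orton: 4  (via Varne)
Arlen: 4  (via Ulver)
Yarm: 5  (via Brook)
Dunly: 6  (via Varne)
Selby: 6  (via Jorvik)
Tarn: 6  (via Ulver)
Shortest route: Varne → Ulver → Tarn = 6 mi.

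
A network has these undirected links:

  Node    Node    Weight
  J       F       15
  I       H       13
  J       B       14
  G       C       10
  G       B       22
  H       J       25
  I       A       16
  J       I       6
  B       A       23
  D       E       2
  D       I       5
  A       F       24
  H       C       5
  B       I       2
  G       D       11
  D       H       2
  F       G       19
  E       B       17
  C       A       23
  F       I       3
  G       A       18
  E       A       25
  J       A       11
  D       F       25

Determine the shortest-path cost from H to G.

Compare a few routes:
H - D - G: 2+11 = 13
H - C - G: 5+10 = 15
Cheapest is H - D - G at 13.

13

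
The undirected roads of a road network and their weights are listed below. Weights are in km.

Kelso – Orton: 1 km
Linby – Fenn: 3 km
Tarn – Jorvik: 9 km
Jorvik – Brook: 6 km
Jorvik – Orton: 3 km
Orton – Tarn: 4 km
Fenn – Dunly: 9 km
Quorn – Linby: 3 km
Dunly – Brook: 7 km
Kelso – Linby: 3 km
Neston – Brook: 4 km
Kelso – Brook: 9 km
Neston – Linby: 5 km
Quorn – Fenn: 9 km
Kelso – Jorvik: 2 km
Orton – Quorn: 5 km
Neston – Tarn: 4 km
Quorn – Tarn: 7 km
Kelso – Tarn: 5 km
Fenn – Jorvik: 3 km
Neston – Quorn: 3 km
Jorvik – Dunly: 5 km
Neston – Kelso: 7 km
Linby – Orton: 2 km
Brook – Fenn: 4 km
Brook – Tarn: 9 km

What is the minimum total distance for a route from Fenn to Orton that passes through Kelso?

6 km

Shortest Fenn→Kelso: Fenn → Jorvik → Kelso = 5
Best Kelso to Orton: Kelso → Orton costing 1
Total via Kelso: 5 + 1 = 6 km.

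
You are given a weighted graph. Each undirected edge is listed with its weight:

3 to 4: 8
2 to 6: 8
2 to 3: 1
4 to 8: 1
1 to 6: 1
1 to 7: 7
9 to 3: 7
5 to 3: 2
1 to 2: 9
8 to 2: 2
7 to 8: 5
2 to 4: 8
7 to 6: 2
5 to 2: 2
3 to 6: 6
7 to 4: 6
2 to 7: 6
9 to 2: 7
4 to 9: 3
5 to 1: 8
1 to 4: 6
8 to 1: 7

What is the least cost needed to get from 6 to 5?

Candidate routes:
6 → 3 → 2 → 5: 6+1+2 = 9
6 → 1 → 5: 1+8 = 9
6 → 3 → 5: 6+2 = 8
Cheapest is 6 → 3 → 5 at 8.

8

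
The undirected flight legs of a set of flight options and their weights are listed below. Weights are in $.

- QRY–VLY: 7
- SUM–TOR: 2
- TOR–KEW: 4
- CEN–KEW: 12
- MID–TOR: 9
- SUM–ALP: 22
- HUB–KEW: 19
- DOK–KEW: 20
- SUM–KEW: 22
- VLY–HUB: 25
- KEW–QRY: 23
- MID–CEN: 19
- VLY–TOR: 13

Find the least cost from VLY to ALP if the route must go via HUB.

Shortest VLY→HUB: VLY–HUB = 25
Best HUB to ALP: HUB–KEW–TOR–SUM–ALP costing 47
Total via HUB: 25 + 47 = $72.

$72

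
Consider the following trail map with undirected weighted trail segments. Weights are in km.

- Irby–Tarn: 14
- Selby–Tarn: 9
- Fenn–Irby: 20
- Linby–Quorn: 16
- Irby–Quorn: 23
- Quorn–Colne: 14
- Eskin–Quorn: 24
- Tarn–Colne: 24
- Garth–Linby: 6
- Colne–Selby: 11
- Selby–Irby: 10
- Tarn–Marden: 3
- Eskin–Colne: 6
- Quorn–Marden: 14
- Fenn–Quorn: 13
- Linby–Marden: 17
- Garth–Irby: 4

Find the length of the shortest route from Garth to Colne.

25 km

Enumerating some paths:
Garth → Linby → Quorn → Colne: 6+16+14 = 36
Garth → Irby → Selby → Colne: 4+10+11 = 25
The minimum is 25 km via Garth → Irby → Selby → Colne.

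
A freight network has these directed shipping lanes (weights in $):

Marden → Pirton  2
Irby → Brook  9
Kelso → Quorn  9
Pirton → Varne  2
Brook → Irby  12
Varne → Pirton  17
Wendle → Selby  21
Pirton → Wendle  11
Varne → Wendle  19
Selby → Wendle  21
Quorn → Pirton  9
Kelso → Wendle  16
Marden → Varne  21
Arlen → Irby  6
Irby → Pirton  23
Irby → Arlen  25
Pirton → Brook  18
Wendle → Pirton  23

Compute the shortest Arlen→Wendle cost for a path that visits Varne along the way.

$50

Best Arlen to Varne: Arlen–Irby–Pirton–Varne costing 31
Shortest Varne→Wendle: Varne–Wendle = 19
Total via Varne: 31 + 19 = $50.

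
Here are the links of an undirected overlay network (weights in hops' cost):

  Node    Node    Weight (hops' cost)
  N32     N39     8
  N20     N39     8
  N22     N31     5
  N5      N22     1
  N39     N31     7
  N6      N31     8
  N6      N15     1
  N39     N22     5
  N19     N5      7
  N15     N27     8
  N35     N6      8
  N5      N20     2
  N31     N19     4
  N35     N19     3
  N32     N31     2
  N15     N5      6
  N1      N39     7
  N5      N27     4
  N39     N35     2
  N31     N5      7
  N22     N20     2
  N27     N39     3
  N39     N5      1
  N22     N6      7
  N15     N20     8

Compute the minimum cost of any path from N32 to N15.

11 hops' cost

Shortest distances from N32:
N32: 0
N31: 2  (via N32)
N19: 6  (via N31)
N22: 7  (via N31)
N39: 8  (via N32)
N5: 8  (via N22)
N35: 9  (via N19)
N20: 9  (via N22)
N6: 10  (via N31)
N15: 11  (via N6)
Shortest route: N32 → N31 → N6 → N15 = 11 hops' cost.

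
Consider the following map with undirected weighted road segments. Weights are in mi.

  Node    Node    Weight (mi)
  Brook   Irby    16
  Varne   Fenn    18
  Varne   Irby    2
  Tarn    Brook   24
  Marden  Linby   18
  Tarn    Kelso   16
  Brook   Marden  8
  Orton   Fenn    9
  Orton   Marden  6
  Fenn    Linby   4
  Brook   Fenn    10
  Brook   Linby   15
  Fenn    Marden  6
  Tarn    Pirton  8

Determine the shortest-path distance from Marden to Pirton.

Enumerating some paths:
Marden → Fenn → Brook → Tarn → Pirton: 6+10+24+8 = 48
Marden → Brook → Tarn → Pirton: 8+24+8 = 40
The minimum is 40 mi via Marden → Brook → Tarn → Pirton.

40 mi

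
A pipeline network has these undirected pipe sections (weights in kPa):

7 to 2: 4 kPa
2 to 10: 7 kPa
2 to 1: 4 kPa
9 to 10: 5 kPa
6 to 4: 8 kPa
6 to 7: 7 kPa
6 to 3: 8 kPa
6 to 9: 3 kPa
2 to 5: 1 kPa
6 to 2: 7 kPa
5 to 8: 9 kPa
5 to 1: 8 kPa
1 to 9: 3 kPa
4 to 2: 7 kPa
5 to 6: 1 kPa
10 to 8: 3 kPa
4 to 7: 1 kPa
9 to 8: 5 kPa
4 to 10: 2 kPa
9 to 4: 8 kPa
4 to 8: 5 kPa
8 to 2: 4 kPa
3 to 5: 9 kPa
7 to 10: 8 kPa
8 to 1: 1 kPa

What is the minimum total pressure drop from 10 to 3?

Enumerating some paths:
10 - 9 - 6 - 3: 5+3+8 = 16
10 - 8 - 2 - 5 - 3: 3+4+1+9 = 17
10 - 4 - 7 - 2 - 5 - 3: 2+1+4+1+9 = 17
10 - 4 - 7 - 2 - 5 - 6 - 3: 2+1+4+1+1+8 = 17
Cheapest is 10 - 9 - 6 - 3 at 16 kPa.

16 kPa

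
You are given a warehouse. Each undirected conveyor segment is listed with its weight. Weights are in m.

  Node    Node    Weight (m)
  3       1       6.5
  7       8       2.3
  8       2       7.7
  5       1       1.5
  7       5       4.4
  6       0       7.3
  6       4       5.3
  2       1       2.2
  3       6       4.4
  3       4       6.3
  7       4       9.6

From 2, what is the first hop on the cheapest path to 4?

Candidate routes:
2 - 1 - 3 - 4: 2.2+6.5+6.3 = 15
2 - 1 - 5 - 7 - 4: 2.2+1.5+4.4+9.6 = 17.7
Cheapest is 2 - 1 - 3 - 4 at 15 m.
So from 2 the first move is to 1.

1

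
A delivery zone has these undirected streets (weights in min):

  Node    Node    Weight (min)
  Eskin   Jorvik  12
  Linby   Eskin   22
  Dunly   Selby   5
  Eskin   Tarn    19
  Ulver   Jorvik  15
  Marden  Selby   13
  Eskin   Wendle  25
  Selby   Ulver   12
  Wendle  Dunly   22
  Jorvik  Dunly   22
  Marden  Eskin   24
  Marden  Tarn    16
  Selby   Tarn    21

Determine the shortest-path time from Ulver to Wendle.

39 min

Candidate routes:
Ulver–Jorvik–Dunly–Wendle: 15+22+22 = 59
Ulver–Selby–Dunly–Wendle: 12+5+22 = 39
Ulver–Jorvik–Eskin–Wendle: 15+12+25 = 52
Cheapest is Ulver–Selby–Dunly–Wendle at 39 min.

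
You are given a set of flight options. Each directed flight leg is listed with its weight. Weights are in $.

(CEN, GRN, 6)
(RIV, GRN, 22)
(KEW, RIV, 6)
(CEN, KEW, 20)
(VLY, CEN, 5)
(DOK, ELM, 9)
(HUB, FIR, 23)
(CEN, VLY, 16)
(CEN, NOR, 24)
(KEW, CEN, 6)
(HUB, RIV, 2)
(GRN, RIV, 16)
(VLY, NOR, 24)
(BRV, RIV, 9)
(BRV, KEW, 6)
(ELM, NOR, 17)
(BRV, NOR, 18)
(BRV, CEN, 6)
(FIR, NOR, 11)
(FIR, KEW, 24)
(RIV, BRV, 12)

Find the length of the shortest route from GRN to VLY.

Enumerating some paths:
GRN → RIV → BRV → KEW → CEN → VLY: 16+12+6+6+16 = 56
GRN → RIV → BRV → CEN → VLY: 16+12+6+16 = 50
The minimum is $50 via GRN → RIV → BRV → CEN → VLY.

$50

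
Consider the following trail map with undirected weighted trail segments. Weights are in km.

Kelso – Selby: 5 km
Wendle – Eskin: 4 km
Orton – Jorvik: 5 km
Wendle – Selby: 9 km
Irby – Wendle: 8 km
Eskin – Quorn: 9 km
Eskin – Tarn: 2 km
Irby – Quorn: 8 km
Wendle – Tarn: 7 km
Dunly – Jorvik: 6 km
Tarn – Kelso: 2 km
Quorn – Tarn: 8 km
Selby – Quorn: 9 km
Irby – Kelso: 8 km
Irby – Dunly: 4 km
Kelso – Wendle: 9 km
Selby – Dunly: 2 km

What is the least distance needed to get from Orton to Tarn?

Settle nodes by increasing distance from Orton:
Orton: 0
Jorvik: 5  (via Orton)
Dunly: 11  (via Jorvik)
Selby: 13  (via Dunly)
Irby: 15  (via Dunly)
Kelso: 18  (via Selby)
Tarn: 20  (via Kelso)
Shortest route: Orton–Jorvik–Dunly–Selby–Kelso–Tarn = 20 km.

20 km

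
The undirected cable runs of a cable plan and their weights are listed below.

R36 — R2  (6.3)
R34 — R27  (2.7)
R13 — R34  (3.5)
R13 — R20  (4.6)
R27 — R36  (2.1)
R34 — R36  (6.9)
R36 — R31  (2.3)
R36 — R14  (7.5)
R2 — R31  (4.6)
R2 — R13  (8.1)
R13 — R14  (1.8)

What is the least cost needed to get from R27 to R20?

Settle nodes by increasing distance from R27:
R27: 0
R36: 2.1  (via R27)
R34: 2.7  (via R27)
R31: 4.4  (via R36)
R13: 6.2  (via R34)
R14: 8  (via R13)
R2: 8.4  (via R36)
R20: 10.8  (via R13)
Shortest route: R27–R34–R13–R20 = 10.8.

10.8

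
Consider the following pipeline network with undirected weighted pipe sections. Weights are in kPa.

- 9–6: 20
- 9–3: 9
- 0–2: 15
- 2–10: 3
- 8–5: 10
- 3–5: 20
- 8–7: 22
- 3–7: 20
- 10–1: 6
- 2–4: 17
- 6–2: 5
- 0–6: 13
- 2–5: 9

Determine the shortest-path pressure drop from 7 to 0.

56 kPa

Running Dijkstra from 7:
7: 0
3: 20  (via 7)
8: 22  (via 7)
9: 29  (via 3)
5: 32  (via 8)
2: 41  (via 5)
10: 44  (via 2)
6: 46  (via 2)
1: 50  (via 10)
0: 56  (via 2)
Shortest route: 7–8–5–2–0 = 56 kPa.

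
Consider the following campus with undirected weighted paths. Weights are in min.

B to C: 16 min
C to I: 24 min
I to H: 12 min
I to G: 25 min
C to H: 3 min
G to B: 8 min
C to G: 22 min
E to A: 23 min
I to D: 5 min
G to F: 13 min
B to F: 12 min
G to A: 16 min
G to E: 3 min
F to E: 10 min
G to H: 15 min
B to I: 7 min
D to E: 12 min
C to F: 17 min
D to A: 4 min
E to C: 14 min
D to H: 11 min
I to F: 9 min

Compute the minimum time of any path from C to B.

Candidate routes:
C - H - I - B: 3+12+7 = 22
C - B: 16 = 16
C - E - G - B: 14+3+8 = 25
C - H - D - I - B: 3+11+5+7 = 26
Cheapest is C - B at 16 min.

16 min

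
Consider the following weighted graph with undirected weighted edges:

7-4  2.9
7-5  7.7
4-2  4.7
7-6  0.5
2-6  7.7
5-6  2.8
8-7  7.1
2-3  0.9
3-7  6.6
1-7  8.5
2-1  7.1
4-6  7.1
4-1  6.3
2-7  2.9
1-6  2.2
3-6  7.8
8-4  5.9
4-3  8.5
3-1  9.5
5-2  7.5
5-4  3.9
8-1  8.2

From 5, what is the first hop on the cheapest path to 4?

Compare a few routes:
5 - 6 - 7 - 4: 2.8+0.5+2.9 = 6.2
5 - 4: 3.9 = 3.9
The minimum is 3.9 via 5 - 4.
So from 5 the first move is to 4.

4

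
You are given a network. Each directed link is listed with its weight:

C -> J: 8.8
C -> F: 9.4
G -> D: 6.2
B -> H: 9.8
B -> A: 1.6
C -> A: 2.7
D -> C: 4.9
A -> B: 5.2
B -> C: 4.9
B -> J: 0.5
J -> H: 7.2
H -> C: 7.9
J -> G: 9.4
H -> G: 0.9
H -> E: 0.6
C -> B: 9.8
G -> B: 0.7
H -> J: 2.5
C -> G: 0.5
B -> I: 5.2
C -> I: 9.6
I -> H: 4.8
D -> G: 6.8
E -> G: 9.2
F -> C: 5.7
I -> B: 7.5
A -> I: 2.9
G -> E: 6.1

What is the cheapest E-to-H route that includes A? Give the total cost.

19.2

Shortest E→A: E → G → B → A = 11.5
Best A to H: A → I → H costing 7.7
Total via A: 11.5 + 7.7 = 19.2.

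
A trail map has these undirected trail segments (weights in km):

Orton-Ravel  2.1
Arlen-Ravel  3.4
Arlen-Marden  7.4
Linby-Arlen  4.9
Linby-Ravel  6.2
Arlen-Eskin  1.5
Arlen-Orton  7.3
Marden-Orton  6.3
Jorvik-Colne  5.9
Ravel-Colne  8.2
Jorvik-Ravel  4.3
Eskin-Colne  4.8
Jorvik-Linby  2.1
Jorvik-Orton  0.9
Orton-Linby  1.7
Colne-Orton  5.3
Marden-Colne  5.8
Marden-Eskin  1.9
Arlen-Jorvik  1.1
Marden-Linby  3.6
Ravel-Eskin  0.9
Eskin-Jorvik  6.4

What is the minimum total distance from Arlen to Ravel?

Compare a few routes:
Arlen → Jorvik → Ravel: 1.1+4.3 = 5.4
Arlen → Jorvik → Orton → Ravel: 1.1+0.9+2.1 = 4.1
Arlen → Eskin → Ravel: 1.5+0.9 = 2.4
Arlen → Ravel: 3.4 = 3.4
The minimum is 2.4 km via Arlen → Eskin → Ravel.

2.4 km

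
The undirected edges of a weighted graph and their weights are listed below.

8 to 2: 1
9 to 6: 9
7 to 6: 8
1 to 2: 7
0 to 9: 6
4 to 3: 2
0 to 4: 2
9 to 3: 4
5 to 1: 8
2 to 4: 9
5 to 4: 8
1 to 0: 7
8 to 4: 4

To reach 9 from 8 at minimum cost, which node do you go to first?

4

Candidate routes:
8 → 4 → 3 → 9: 4+2+4 = 10
8 → 2 → 4 → 3 → 9: 1+9+2+4 = 16
8 → 4 → 0 → 9: 4+2+6 = 12
Cheapest is 8 → 4 → 3 → 9 at 10.
So from 8 the first move is to 4.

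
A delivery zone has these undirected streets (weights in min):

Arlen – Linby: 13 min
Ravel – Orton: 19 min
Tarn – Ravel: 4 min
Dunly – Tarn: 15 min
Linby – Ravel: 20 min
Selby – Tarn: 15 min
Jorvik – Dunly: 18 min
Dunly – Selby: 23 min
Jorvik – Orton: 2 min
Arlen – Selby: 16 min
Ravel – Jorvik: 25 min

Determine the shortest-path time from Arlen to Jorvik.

Candidate routes:
Arlen–Selby–Tarn–Ravel–Orton–Jorvik: 16+15+4+19+2 = 56
Arlen–Linby–Ravel–Jorvik: 13+20+25 = 58
Arlen–Selby–Dunly–Jorvik: 16+23+18 = 57
Arlen–Linby–Ravel–Orton–Jorvik: 13+20+19+2 = 54
Cheapest is Arlen–Linby–Ravel–Orton–Jorvik at 54 min.

54 min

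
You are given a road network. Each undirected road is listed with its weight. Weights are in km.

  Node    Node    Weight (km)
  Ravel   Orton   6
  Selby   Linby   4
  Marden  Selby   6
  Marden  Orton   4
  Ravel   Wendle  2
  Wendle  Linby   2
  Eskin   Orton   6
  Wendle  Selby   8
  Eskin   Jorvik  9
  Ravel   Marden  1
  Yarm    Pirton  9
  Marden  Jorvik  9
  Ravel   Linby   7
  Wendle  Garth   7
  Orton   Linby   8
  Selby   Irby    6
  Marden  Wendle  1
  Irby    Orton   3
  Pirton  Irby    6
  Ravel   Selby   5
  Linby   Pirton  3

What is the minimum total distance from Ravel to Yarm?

16 km

Shortest distances from Ravel:
Ravel: 0
Marden: 1  (via Ravel)
Wendle: 2  (via Ravel)
Linby: 4  (via Wendle)
Selby: 5  (via Ravel)
Orton: 5  (via Marden)
Pirton: 7  (via Linby)
Irby: 8  (via Orton)
Garth: 9  (via Wendle)
Jorvik: 10  (via Marden)
Eskin: 11  (via Orton)
Yarm: 16  (via Pirton)
Shortest route: Ravel → Wendle → Linby → Pirton → Yarm = 16 km.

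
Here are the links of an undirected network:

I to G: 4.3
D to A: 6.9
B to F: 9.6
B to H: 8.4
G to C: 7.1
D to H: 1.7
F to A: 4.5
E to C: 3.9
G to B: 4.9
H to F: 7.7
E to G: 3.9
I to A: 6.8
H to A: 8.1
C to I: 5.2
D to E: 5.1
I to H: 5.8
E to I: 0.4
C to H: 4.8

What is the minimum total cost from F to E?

Compare a few routes:
F - H - I - E: 7.7+5.8+0.4 = 13.9
F - A - I - E: 4.5+6.8+0.4 = 11.7
Cheapest is F - A - I - E at 11.7.

11.7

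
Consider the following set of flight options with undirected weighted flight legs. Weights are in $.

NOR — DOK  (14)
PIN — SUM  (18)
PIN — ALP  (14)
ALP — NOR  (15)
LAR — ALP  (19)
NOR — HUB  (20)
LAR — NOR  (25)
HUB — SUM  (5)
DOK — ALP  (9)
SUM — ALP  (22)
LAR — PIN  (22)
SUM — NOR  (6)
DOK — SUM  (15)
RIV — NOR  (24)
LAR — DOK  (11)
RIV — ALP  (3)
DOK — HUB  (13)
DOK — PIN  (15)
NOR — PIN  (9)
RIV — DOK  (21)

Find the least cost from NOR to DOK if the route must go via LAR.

$36

Best NOR to LAR: NOR–LAR costing 25
Shortest LAR→DOK: LAR–DOK = 11
Total via LAR: 25 + 11 = $36.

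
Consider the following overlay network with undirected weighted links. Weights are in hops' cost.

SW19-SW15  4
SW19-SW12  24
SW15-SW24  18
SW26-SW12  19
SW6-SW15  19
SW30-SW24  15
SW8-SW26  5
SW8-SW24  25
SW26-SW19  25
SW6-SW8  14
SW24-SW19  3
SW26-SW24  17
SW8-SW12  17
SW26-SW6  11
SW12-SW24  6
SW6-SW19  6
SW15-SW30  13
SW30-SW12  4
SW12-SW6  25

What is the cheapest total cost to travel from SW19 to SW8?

Settle nodes by increasing distance from SW19:
SW19: 0
SW24: 3  (via SW19)
SW15: 4  (via SW19)
SW6: 6  (via SW19)
SW12: 9  (via SW24)
SW30: 13  (via SW12)
SW26: 17  (via SW6)
SW8: 20  (via SW6)
Shortest route: SW19 → SW6 → SW8 = 20 hops' cost.

20 hops' cost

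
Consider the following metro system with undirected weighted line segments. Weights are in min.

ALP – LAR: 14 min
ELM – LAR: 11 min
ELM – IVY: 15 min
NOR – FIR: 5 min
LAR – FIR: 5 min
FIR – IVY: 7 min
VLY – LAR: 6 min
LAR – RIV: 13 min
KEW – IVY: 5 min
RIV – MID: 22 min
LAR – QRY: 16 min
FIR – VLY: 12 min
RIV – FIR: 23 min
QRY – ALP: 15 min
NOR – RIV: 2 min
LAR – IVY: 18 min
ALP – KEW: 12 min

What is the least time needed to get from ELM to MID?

Running Dijkstra from ELM:
ELM: 0
LAR: 11  (via ELM)
IVY: 15  (via ELM)
FIR: 16  (via LAR)
VLY: 17  (via LAR)
KEW: 20  (via IVY)
NOR: 21  (via FIR)
RIV: 23  (via NOR)
ALP: 25  (via LAR)
QRY: 27  (via LAR)
MID: 45  (via RIV)
Shortest route: ELM–LAR–FIR–NOR–RIV–MID = 45 min.

45 min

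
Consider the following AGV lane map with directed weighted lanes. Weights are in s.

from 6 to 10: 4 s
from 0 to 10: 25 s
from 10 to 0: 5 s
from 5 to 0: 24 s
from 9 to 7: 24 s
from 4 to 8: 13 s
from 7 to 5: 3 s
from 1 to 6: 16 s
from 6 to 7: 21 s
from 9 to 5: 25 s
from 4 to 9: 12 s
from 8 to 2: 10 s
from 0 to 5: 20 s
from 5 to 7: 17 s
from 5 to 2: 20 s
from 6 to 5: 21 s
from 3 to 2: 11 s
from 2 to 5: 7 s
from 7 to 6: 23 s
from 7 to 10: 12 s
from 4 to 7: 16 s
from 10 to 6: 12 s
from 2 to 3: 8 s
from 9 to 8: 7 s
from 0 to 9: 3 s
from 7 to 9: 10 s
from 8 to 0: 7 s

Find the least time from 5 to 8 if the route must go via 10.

Best 5 to 10: 5–7–10 costing 29
Best 10 to 8: 10–0–9–8 costing 15
Total via 10: 29 + 15 = 44 s.

44 s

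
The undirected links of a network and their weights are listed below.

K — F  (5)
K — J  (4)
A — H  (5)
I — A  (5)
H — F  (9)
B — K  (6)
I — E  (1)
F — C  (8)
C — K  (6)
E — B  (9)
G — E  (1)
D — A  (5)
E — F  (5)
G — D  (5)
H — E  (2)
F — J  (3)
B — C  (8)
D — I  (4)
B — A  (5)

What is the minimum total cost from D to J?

13

Compare a few routes:
D - G - E - F - J: 5+1+5+3 = 14
D - I - E - F - J: 4+1+5+3 = 13
D - I - E - F - K - J: 4+1+5+5+4 = 19
D - A - I - E - F - J: 5+5+1+5+3 = 19
Cheapest is D - I - E - F - J at 13.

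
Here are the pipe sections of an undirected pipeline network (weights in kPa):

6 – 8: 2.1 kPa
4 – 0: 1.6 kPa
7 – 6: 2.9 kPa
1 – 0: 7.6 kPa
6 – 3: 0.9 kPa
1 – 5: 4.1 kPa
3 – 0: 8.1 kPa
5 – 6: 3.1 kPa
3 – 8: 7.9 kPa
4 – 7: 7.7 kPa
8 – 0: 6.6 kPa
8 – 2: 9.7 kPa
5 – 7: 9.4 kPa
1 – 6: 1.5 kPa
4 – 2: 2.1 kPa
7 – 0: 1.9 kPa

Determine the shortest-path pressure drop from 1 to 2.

10 kPa

Running Dijkstra from 1:
1: 0
6: 1.5  (via 1)
3: 2.4  (via 6)
8: 3.6  (via 6)
5: 4.1  (via 1)
7: 4.4  (via 6)
0: 6.3  (via 7)
4: 7.9  (via 0)
2: 10  (via 4)
Shortest route: 1–6–7–0–4–2 = 10 kPa.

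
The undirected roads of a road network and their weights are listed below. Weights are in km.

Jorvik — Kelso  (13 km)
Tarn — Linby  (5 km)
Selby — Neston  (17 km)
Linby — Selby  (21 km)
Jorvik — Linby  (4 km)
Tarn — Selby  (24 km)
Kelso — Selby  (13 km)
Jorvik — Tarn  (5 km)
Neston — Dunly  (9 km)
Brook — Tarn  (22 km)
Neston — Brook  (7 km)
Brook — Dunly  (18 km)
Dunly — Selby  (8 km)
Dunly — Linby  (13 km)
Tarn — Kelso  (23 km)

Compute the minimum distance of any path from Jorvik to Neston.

26 km

Enumerating some paths:
Jorvik - Linby - Tarn - Brook - Neston: 4+5+22+7 = 38
Jorvik - Tarn - Linby - Dunly - Neston: 5+5+13+9 = 32
Jorvik - Tarn - Brook - Neston: 5+22+7 = 34
Jorvik - Linby - Dunly - Neston: 4+13+9 = 26
The minimum is 26 km via Jorvik - Linby - Dunly - Neston.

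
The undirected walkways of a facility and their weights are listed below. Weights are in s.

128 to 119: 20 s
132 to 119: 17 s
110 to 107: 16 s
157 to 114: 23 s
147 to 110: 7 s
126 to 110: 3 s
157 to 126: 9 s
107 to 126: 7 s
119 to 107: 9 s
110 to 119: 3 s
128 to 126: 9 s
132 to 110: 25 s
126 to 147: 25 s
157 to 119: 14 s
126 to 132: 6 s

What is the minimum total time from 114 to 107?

39 s

Running Dijkstra from 114:
114: 0
157: 23  (via 114)
126: 32  (via 157)
110: 35  (via 126)
119: 37  (via 157)
132: 38  (via 126)
107: 39  (via 126)
Shortest route: 114 → 157 → 126 → 107 = 39 s.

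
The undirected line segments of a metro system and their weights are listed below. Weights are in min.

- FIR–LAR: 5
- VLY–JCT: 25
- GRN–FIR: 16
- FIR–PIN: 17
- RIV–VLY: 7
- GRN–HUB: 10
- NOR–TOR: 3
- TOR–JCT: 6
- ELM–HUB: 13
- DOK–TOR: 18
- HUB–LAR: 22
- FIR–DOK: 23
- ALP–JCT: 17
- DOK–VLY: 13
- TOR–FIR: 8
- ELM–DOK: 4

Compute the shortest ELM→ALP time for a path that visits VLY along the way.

Shortest ELM→VLY: ELM–DOK–VLY = 17
Best VLY to ALP: VLY–JCT–ALP costing 42
Total via VLY: 17 + 42 = 59 min.

59 min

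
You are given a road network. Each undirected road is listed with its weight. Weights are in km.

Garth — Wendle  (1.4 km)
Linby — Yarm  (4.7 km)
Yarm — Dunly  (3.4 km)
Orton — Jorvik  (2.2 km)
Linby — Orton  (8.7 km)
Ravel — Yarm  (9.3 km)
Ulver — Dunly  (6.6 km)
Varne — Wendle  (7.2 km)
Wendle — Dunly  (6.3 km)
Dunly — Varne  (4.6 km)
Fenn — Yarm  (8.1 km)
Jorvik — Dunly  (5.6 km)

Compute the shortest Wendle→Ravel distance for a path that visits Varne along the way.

24.5 km

Shortest Wendle→Varne: Wendle–Varne = 7.2
Best Varne to Ravel: Varne–Dunly–Yarm–Ravel costing 17.3
Total via Varne: 7.2 + 17.3 = 24.5 km.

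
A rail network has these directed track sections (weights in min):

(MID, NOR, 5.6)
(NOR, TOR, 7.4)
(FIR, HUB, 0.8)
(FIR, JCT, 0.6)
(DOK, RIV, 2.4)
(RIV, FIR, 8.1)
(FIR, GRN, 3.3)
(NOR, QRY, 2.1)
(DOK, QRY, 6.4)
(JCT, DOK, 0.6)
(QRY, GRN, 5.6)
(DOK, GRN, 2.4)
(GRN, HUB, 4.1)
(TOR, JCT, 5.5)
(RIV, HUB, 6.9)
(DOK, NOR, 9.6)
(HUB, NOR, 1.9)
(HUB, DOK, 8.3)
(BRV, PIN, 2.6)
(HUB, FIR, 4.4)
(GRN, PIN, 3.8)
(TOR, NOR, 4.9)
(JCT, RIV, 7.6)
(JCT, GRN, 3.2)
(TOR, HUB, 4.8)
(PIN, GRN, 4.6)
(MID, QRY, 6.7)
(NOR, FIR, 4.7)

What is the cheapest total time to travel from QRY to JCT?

14.7 min

Compare a few routes:
QRY–GRN–HUB–FIR–JCT: 5.6+4.1+4.4+0.6 = 14.7
QRY–GRN–HUB–NOR–FIR–JCT: 5.6+4.1+1.9+4.7+0.6 = 16.9
Cheapest is QRY–GRN–HUB–FIR–JCT at 14.7 min.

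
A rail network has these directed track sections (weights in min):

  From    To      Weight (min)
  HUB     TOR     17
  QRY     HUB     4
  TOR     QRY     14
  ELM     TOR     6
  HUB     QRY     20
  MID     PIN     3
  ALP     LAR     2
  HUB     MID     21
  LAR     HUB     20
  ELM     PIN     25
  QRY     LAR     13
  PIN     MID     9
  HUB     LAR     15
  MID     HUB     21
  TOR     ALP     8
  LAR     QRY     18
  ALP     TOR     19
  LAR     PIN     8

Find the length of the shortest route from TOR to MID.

27 min

Running Dijkstra from TOR:
TOR: 0
ALP: 8  (via TOR)
LAR: 10  (via ALP)
QRY: 14  (via TOR)
PIN: 18  (via LAR)
HUB: 18  (via QRY)
MID: 27  (via PIN)
Shortest route: TOR–ALP–LAR–PIN–MID = 27 min.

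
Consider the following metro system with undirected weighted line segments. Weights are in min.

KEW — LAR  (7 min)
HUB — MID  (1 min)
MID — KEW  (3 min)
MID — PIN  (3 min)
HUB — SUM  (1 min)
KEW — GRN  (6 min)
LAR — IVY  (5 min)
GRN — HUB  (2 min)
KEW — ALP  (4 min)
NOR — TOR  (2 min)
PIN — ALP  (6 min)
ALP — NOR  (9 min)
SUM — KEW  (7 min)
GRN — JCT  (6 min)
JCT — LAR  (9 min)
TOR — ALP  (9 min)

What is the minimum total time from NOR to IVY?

25 min

Shortest distances from NOR:
NOR: 0
TOR: 2  (via NOR)
ALP: 9  (via NOR)
KEW: 13  (via ALP)
PIN: 15  (via ALP)
MID: 16  (via KEW)
HUB: 17  (via MID)
SUM: 18  (via HUB)
GRN: 19  (via KEW)
LAR: 20  (via KEW)
JCT: 25  (via GRN)
IVY: 25  (via LAR)
Shortest route: NOR–ALP–KEW–LAR–IVY = 25 min.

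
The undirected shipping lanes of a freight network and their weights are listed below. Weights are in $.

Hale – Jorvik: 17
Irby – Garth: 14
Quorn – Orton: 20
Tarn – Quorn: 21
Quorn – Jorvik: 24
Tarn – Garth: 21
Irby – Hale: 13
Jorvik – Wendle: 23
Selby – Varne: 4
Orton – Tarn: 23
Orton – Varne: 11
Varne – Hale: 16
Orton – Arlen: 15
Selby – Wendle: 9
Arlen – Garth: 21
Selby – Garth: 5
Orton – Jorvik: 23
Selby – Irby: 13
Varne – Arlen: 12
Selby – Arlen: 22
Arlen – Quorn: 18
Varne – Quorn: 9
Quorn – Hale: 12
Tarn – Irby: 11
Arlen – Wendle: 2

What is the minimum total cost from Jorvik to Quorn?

Running Dijkstra from Jorvik:
Jorvik: 0
Hale: 17  (via Jorvik)
Wendle: 23  (via Jorvik)
Orton: 23  (via Jorvik)
Quorn: 24  (via Jorvik)
Shortest route: Jorvik → Quorn = $24.

$24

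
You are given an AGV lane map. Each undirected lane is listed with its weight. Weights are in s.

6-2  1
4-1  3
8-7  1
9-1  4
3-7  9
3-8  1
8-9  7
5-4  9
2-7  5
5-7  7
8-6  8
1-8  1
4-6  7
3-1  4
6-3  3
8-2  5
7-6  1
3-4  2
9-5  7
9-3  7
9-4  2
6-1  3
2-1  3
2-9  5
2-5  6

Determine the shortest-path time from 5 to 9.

Running Dijkstra from 5:
5: 0
2: 6  (via 5)
6: 7  (via 2)
7: 7  (via 5)
9: 7  (via 5)
Shortest route: 5 → 9 = 7 s.

7 s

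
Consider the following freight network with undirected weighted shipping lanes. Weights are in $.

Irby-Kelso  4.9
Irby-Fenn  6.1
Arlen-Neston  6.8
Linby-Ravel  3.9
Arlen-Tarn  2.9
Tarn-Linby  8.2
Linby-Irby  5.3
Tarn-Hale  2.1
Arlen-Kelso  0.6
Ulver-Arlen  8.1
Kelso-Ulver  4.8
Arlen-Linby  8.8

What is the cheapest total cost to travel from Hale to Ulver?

$10.4

Candidate routes:
Hale–Tarn–Arlen–Ulver: 2.1+2.9+8.1 = 13.1
Hale–Tarn–Arlen–Kelso–Ulver: 2.1+2.9+0.6+4.8 = 10.4
Cheapest is Hale–Tarn–Arlen–Kelso–Ulver at $10.4.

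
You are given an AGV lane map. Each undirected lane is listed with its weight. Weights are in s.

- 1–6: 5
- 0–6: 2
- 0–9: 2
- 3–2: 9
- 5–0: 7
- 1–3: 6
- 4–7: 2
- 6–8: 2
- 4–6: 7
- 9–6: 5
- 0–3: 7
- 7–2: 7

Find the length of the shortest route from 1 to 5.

14 s

Shortest distances from 1:
1: 0
6: 5  (via 1)
3: 6  (via 1)
0: 7  (via 6)
8: 7  (via 6)
9: 9  (via 0)
4: 12  (via 6)
5: 14  (via 0)
Shortest route: 1 → 6 → 0 → 5 = 14 s.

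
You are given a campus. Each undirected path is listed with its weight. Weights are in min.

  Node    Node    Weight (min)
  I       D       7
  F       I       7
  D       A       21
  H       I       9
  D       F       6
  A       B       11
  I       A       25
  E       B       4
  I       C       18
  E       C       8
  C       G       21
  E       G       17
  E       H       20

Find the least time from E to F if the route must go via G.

63 min

Best E to G: E–G costing 17
Shortest G→F: G–C–I–F = 46
Total via G: 17 + 46 = 63 min.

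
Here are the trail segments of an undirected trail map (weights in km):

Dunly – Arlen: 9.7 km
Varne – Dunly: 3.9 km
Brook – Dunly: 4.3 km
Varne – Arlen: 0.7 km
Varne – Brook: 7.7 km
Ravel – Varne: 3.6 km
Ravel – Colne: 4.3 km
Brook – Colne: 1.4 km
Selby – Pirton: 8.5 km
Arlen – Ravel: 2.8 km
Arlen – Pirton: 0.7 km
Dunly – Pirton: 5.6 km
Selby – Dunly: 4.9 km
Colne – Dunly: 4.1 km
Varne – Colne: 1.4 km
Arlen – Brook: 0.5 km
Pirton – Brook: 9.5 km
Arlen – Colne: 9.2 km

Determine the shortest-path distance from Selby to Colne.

9 km

Compare a few routes:
Selby–Dunly–Brook–Colne: 4.9+4.3+1.4 = 10.6
Selby–Dunly–Colne: 4.9+4.1 = 9
Selby–Dunly–Varne–Colne: 4.9+3.9+1.4 = 10.2
The minimum is 9 km via Selby–Dunly–Colne.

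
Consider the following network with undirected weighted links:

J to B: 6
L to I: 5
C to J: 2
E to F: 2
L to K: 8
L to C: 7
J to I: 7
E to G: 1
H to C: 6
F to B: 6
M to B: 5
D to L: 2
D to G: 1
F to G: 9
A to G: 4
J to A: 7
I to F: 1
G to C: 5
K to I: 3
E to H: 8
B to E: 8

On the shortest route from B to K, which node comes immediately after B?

Candidate routes:
B → F → I → K: 6+1+3 = 10
B → E → F → I → K: 8+2+1+3 = 14
B → F → I → L → K: 6+1+5+8 = 20
B → J → I → K: 6+7+3 = 16
The minimum is 10 via B → F → I → K.
So from B the first move is to F.

F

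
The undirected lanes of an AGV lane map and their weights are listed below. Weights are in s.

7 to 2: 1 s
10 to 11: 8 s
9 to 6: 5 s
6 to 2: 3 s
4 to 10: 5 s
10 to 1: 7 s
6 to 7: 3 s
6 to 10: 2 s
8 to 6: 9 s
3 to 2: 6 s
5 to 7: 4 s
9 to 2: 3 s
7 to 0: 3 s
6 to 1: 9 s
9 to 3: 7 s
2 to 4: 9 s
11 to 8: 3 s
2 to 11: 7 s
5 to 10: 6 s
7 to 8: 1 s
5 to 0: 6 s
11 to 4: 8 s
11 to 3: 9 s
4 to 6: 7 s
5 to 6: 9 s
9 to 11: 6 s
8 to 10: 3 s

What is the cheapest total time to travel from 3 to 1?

18 s

Shortest distances from 3:
3: 0
2: 6  (via 3)
7: 7  (via 2)
9: 7  (via 3)
8: 8  (via 7)
6: 9  (via 2)
11: 9  (via 3)
0: 10  (via 7)
5: 11  (via 7)
10: 11  (via 8)
4: 15  (via 2)
1: 18  (via 6)
Shortest route: 3 → 2 → 6 → 1 = 18 s.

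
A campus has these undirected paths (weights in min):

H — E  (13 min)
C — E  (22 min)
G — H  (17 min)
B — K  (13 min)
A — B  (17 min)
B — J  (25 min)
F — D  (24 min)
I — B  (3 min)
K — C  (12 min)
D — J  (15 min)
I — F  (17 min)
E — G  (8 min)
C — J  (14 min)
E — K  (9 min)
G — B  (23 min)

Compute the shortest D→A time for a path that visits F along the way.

Best D to F: D–F costing 24
Shortest F→A: F–I–B–A = 37
Total via F: 24 + 37 = 61 min.

61 min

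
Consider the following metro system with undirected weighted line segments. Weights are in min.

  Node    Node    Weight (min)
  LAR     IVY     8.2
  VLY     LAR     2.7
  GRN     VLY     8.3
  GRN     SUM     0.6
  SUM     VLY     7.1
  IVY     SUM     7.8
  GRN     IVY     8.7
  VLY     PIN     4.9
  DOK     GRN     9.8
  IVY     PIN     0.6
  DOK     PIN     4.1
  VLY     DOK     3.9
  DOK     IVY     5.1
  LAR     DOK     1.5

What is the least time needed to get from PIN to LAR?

Enumerating some paths:
PIN → DOK → LAR: 4.1+1.5 = 5.6
PIN → IVY → DOK → LAR: 0.6+5.1+1.5 = 7.2
The minimum is 5.6 min via PIN → DOK → LAR.

5.6 min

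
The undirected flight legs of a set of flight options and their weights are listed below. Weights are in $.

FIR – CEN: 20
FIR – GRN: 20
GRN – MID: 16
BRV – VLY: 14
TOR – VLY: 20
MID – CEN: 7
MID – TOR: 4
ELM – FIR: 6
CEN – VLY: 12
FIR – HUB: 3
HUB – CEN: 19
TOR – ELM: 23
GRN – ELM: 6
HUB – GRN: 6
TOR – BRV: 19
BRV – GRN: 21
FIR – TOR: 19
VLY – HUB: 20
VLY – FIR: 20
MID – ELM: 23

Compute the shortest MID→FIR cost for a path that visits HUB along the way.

Best MID to HUB: MID–GRN–HUB costing 22
Shortest HUB→FIR: HUB–FIR = 3
Total via HUB: 22 + 3 = $25.

$25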